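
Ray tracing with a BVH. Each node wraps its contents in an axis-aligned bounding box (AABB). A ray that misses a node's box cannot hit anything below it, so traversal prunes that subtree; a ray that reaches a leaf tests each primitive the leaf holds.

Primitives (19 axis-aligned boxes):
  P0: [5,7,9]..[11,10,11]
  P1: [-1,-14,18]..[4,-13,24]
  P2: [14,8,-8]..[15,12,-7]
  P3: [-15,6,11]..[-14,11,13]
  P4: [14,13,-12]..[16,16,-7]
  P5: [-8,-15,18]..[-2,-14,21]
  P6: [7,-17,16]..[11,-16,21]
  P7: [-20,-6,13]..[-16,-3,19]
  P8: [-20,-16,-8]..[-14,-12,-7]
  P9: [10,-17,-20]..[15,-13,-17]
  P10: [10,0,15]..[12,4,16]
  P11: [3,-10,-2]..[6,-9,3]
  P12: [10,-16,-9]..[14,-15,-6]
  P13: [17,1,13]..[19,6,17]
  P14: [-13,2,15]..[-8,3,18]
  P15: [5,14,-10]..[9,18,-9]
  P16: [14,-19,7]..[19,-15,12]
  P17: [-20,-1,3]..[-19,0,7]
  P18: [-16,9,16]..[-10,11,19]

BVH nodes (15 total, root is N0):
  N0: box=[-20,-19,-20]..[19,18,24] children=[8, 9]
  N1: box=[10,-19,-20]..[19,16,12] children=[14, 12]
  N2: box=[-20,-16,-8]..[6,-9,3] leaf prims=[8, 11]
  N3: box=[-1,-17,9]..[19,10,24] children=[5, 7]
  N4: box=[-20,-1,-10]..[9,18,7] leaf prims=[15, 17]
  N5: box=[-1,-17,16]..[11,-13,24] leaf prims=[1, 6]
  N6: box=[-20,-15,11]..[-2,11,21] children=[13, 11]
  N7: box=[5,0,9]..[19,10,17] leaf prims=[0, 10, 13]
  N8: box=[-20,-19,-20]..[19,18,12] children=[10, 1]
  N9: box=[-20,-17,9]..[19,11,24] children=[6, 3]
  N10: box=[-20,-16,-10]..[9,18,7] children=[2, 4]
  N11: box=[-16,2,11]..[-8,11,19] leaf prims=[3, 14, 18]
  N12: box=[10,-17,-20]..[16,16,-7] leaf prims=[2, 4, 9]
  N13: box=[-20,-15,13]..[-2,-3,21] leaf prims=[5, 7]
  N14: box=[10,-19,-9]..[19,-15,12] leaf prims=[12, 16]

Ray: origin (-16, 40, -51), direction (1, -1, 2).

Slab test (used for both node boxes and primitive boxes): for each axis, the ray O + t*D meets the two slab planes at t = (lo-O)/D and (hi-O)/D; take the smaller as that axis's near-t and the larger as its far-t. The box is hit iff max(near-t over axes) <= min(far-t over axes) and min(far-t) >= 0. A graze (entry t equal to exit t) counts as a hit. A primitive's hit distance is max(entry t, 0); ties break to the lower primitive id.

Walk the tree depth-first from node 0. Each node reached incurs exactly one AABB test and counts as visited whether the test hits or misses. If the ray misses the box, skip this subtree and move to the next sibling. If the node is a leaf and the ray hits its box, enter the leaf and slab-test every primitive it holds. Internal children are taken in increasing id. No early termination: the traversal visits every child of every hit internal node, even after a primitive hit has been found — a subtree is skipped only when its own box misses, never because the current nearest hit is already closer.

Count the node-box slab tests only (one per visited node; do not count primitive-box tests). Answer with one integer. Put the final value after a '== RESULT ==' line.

Traverse from the root:
N0 x:[-4,35] y:[22,59] z:[31/2,75/2] -> hit [22,35], descend [8, 9]
  N8 x:[-4,35] y:[22,59] z:[31/2,63/2] -> hit [22,63/2], descend [1, 10]
    N1 x:[26,35] y:[24,59] z:[31/2,63/2] -> hit [26,63/2], descend [12, 14]
      N12 x:[26,32] y:[24,57] z:[31/2,22] -> miss, prune
      N14 x:[26,35] y:[55,59] z:[21,63/2] -> miss, prune
    N10 x:[-4,25] y:[22,56] z:[41/2,29] -> hit [22,25], descend [2, 4]
      N2 x:[-4,22] y:[49,56] z:[43/2,27] -> miss, prune
      N4 x:[-4,25] y:[22,41] z:[41/2,29] -> hit [22,25] leaf, test {P15(miss), P17(miss)}
  N9 x:[-4,35] y:[29,57] z:[30,75/2] -> hit [30,35], descend [3, 6]
    N3 x:[15,35] y:[30,57] z:[30,75/2] -> hit [30,35], descend [5, 7]
      N5 x:[15,27] y:[53,57] z:[67/2,75/2] -> miss, prune
      N7 x:[21,35] y:[30,40] z:[30,34] -> hit [30,34] leaf, test {P0(miss), P10(miss), P13@t=34}
    N6 x:[-4,14] y:[29,55] z:[31,36] -> miss, prune

13 AABB tests over nodes [0, 8, 1, 12, 14, 10, 2, 4, 9, 3, 5, 7, 6]; 2 leaves entered; closest P13.

== RESULT ==
13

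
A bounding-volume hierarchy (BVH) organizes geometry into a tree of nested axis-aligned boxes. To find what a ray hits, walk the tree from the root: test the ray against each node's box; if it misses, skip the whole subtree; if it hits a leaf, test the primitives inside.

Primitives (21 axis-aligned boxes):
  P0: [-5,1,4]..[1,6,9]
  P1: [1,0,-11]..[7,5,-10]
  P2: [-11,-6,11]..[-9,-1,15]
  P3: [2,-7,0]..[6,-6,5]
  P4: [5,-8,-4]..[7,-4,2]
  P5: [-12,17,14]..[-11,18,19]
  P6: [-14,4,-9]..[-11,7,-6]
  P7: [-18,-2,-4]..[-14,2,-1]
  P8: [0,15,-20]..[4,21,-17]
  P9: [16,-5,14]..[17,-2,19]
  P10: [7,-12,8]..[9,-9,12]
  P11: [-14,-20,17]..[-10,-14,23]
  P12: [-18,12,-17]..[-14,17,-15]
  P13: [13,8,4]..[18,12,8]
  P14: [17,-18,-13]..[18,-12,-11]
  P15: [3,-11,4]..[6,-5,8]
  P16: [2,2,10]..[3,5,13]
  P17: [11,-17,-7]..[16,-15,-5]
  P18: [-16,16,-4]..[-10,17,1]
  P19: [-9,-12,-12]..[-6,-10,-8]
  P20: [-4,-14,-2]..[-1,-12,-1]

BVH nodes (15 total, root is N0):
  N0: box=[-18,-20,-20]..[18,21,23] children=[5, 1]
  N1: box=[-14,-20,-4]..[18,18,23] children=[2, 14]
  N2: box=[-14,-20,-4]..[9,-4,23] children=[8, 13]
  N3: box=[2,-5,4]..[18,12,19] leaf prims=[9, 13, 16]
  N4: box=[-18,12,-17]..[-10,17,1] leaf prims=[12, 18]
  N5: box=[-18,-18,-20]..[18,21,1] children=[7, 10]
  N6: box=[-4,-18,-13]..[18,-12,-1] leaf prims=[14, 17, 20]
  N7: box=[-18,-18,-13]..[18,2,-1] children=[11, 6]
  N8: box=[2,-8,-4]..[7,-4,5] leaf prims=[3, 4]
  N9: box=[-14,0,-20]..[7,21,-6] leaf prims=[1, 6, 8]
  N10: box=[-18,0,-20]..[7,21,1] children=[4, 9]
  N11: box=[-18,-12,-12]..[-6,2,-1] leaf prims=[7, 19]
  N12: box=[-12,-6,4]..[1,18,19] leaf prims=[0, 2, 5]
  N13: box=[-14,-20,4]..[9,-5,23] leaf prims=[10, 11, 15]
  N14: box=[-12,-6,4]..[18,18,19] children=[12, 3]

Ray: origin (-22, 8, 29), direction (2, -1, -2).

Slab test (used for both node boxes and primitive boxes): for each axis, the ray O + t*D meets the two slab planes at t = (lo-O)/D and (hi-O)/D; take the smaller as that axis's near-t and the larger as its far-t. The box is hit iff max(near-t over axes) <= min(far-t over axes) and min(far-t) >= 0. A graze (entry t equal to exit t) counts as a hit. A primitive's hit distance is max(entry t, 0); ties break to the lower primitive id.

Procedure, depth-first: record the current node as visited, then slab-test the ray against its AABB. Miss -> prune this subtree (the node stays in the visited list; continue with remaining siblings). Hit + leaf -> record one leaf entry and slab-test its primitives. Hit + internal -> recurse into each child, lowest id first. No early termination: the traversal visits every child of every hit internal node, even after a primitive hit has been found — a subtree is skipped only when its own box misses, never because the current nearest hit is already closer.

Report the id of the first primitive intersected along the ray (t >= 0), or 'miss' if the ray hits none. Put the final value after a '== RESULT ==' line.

Trace the traversal:
N0 x:[2,20] y:[-13,28] z:[3,49/2] -> hit [3,20], descend [1, 5]
  N1 x:[4,20] y:[-10,28] z:[3,33/2] -> hit [4,33/2], descend [2, 14]
    N2 x:[4,31/2] y:[12,28] z:[3,33/2] -> hit [12,31/2], descend [8, 13]
      N8 x:[12,29/2] y:[12,16] z:[12,33/2] -> hit [12,29/2] leaf, test {P3@t=14, P4@t=27/2}
      N13 x:[4,31/2] y:[13,28] z:[3,25/2] -> miss, prune
    N14 x:[5,20] y:[-10,14] z:[5,25/2] -> hit [5,25/2], descend [3, 12]
      N3 x:[12,20] y:[-4,13] z:[5,25/2] -> hit [12,25/2] leaf, test {P9(miss), P13(miss), P16(miss)}
      N12 x:[5,23/2] y:[-10,14] z:[5,25/2] -> hit [5,23/2] leaf, test {P0(miss), P2(miss), P5(miss)}
  N5 x:[2,20] y:[-13,26] z:[14,49/2] -> hit [14,20], descend [7, 10]
    N7 x:[2,20] y:[6,26] z:[15,21] -> hit [15,20], descend [6, 11]
      N6 x:[9,20] y:[20,26] z:[15,21] -> hit [20,20] leaf, test {P14@t=20, P17(miss), P20(miss)}
      N11 x:[2,8] y:[6,20] z:[15,41/2] -> miss, prune
    N10 x:[2,29/2] y:[-13,8] z:[14,49/2] -> miss, prune

order=[0, 1, 2, 8, 13, 14, 3, 12, 5, 7, 6, 11, 10]  |boxes|=13  |leaves|=4  hit=P4

== RESULT ==
4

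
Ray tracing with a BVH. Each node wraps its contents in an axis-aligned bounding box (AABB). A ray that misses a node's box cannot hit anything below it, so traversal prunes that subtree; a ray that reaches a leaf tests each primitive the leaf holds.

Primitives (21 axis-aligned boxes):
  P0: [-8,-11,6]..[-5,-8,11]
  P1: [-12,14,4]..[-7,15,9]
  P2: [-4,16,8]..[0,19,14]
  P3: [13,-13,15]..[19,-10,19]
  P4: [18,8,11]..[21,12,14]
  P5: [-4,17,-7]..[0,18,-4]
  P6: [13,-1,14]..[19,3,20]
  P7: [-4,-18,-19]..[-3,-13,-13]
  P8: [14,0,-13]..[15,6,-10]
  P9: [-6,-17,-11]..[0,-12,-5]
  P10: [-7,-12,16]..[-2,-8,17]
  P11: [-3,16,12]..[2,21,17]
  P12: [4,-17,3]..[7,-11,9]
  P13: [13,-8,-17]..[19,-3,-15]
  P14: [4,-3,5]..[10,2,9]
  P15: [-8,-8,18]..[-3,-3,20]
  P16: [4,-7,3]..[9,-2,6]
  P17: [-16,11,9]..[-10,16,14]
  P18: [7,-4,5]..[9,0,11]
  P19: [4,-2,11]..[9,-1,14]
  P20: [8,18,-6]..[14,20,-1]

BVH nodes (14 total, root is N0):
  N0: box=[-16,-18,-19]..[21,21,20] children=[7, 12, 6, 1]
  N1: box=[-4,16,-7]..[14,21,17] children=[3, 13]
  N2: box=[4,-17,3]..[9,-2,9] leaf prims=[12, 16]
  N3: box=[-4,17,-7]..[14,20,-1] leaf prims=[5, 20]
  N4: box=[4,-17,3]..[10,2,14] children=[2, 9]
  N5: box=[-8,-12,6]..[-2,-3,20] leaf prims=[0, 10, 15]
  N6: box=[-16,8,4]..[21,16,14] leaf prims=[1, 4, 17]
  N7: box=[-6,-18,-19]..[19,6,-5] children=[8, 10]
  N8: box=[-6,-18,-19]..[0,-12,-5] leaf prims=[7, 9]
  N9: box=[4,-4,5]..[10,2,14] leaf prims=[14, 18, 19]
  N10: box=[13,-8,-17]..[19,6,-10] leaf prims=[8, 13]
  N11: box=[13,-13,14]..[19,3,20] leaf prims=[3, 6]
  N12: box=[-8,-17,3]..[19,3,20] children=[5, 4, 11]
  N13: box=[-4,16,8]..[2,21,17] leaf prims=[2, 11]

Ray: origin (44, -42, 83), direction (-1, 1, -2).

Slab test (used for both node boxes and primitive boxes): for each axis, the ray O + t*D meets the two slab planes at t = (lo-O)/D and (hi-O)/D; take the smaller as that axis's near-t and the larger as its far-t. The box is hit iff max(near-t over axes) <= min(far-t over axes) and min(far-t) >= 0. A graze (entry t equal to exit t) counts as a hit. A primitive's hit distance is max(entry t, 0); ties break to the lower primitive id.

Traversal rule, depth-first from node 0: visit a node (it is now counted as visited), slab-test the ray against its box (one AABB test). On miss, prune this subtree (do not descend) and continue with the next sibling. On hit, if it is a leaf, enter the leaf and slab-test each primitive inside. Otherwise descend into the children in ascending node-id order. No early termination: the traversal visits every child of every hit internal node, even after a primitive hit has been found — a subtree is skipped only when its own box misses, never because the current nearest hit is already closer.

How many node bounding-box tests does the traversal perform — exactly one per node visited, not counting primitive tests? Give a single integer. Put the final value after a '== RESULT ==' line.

Walk:
N0 x:[23,60] y:[24,63] z:[63/2,51] -> hit [63/2,51], descend [1, 6, 7, 12]
  N1 x:[30,48] y:[58,63] z:[33,45] -> miss, prune
  N6 x:[23,60] y:[50,58] z:[69/2,79/2] -> miss, prune
  N7 x:[25,50] y:[24,48] z:[44,51] -> hit [44,48], descend [8, 10]
    N8 x:[44,50] y:[24,30] z:[44,51] -> miss, prune
    N10 x:[25,31] y:[34,48] z:[93/2,50] -> miss, prune
  N12 x:[25,52] y:[25,45] z:[63/2,40] -> hit [63/2,40], descend [4, 5, 11]
    N4 x:[34,40] y:[25,44] z:[69/2,40] -> hit [69/2,40], descend [2, 9]
      N2 x:[35,40] y:[25,40] z:[37,40] -> hit [37,40] leaf, test {P12(miss), P16@t=77/2}
      N9 x:[34,40] y:[38,44] z:[69/2,39] -> hit [38,39] leaf, test {P14@t=39, P18(miss), P19(miss)}
    N5 x:[46,52] y:[30,39] z:[63/2,77/2] -> miss, prune
    N11 x:[25,31] y:[29,45] z:[63/2,69/2] -> miss, prune

Summary -> nodes [0, 1, 6, 7, 8, 10, 12, 4, 2, 9, 5, 11]; box-tests=12; leaf-entries=2; first=P16

== RESULT ==
12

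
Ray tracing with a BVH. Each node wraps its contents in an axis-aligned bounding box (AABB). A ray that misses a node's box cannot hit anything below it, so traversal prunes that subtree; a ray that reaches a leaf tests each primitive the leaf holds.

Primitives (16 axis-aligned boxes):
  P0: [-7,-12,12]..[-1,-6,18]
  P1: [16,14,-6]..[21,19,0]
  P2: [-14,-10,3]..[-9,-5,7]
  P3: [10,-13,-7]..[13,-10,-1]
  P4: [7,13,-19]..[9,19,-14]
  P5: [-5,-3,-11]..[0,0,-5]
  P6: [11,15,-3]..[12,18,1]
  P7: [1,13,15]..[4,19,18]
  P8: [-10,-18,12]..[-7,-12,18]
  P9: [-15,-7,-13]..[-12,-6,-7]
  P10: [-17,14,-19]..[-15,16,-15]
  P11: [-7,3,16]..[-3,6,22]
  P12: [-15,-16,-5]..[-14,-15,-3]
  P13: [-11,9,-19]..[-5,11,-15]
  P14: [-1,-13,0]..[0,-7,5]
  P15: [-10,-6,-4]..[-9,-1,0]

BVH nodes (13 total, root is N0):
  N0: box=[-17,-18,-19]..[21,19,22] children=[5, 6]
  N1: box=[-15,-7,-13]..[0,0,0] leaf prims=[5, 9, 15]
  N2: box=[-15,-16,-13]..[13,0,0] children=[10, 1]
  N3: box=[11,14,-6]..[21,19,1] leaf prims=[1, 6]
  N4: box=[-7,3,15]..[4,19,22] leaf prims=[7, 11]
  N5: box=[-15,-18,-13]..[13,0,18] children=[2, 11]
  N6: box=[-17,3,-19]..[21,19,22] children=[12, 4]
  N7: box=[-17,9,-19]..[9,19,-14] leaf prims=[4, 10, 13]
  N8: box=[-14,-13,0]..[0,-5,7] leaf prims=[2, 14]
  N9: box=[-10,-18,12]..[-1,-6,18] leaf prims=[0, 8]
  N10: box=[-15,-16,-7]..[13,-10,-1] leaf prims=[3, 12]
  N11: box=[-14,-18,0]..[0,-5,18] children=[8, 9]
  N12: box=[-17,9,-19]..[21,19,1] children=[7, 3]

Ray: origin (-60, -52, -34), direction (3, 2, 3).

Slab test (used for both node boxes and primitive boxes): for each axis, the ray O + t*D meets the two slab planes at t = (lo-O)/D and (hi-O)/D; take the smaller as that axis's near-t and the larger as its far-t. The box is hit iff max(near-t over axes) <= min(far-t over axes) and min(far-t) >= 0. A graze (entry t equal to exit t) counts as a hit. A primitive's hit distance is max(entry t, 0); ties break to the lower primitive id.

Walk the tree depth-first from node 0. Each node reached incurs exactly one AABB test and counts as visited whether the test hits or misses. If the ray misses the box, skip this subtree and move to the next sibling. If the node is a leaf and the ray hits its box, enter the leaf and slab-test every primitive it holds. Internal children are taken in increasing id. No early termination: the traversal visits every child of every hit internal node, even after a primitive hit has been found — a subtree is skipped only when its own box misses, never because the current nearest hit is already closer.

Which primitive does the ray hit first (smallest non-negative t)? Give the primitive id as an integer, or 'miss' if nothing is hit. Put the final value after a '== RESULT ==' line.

Traverse from the root:
N0 x:[43/3,27] y:[17,71/2] z:[5,56/3] -> hit [17,56/3], descend [5, 6]
  N5 x:[15,73/3] y:[17,26] z:[7,52/3] -> hit [17,52/3], descend [2, 11]
    N2 x:[15,73/3] y:[18,26] z:[7,34/3] -> miss, prune
    N11 x:[46/3,20] y:[17,47/2] z:[34/3,52/3] -> hit [17,52/3], descend [8, 9]
      N8 x:[46/3,20] y:[39/2,47/2] z:[34/3,41/3] -> miss, prune
      N9 x:[50/3,59/3] y:[17,23] z:[46/3,52/3] -> hit [17,52/3] leaf, test {P0(miss), P8@t=17}
  N6 x:[43/3,27] y:[55/2,71/2] z:[5,56/3] -> miss, prune

Summary -> nodes [0, 5, 2, 11, 8, 9, 6]; box-tests=7; leaf-entries=1; first=P8

== RESULT ==
8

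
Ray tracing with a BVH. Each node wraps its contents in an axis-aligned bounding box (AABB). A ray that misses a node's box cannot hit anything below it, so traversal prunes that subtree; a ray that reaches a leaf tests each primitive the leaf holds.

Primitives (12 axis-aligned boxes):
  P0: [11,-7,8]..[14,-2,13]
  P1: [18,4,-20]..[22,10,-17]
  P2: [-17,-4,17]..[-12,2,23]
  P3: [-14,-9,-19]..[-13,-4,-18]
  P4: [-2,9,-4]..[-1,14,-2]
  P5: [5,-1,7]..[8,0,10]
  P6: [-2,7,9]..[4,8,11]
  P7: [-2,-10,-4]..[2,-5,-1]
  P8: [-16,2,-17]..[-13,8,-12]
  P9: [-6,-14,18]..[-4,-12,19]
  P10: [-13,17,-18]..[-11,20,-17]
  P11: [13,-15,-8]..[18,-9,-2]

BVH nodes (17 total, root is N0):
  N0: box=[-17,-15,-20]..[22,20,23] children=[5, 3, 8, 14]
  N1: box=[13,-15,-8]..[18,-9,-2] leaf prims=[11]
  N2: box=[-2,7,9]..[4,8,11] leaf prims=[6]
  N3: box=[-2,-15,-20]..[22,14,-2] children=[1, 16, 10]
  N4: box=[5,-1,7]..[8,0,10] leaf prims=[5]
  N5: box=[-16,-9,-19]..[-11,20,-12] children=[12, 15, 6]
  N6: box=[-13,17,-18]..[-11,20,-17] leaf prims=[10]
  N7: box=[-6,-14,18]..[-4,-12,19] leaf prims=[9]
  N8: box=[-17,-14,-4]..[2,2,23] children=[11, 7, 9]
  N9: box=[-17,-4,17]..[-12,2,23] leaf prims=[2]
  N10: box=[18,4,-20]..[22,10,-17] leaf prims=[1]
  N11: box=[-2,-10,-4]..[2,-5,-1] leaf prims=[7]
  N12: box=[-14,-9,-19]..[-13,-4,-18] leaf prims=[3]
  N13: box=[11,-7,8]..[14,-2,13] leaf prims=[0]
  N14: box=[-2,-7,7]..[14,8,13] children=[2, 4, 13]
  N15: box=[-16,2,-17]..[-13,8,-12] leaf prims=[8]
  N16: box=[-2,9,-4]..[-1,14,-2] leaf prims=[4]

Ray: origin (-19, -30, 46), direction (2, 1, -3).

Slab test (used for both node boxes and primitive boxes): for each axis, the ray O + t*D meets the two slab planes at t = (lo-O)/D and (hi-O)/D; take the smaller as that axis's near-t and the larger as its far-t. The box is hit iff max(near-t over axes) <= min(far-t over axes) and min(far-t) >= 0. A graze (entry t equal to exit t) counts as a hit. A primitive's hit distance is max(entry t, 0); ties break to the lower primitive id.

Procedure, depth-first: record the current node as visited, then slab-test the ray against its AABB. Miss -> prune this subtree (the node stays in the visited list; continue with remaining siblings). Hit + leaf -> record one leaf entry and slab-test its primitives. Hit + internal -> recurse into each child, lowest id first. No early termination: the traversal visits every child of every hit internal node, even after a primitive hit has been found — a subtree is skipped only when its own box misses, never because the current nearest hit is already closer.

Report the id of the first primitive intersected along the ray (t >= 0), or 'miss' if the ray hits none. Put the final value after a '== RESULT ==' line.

Traverse from the root:
N0 x:[1,41/2] y:[15,50] z:[23/3,22] -> hit [15,41/2], descend [3, 5, 8, 14]
  N3 x:[17/2,41/2] y:[15,44] z:[16,22] -> hit [16,41/2], descend [1, 10, 16]
    N1 x:[16,37/2] y:[15,21] z:[16,18] -> hit [16,18] leaf, test {P11@t=16}
    N10 x:[37/2,41/2] y:[34,40] z:[21,22] -> miss, prune
    N16 x:[17/2,9] y:[39,44] z:[16,50/3] -> miss, prune
  N5 x:[3/2,4] y:[21,50] z:[58/3,65/3] -> miss, prune
  N8 x:[1,21/2] y:[16,32] z:[23/3,50/3] -> miss, prune
  N14 x:[17/2,33/2] y:[23,38] z:[11,13] -> miss, prune

Visited [0, 3, 1, 10, 16, 5, 8, 14]. Tests: 8 box, 1 leaf. Nearest: P11.

== RESULT ==
11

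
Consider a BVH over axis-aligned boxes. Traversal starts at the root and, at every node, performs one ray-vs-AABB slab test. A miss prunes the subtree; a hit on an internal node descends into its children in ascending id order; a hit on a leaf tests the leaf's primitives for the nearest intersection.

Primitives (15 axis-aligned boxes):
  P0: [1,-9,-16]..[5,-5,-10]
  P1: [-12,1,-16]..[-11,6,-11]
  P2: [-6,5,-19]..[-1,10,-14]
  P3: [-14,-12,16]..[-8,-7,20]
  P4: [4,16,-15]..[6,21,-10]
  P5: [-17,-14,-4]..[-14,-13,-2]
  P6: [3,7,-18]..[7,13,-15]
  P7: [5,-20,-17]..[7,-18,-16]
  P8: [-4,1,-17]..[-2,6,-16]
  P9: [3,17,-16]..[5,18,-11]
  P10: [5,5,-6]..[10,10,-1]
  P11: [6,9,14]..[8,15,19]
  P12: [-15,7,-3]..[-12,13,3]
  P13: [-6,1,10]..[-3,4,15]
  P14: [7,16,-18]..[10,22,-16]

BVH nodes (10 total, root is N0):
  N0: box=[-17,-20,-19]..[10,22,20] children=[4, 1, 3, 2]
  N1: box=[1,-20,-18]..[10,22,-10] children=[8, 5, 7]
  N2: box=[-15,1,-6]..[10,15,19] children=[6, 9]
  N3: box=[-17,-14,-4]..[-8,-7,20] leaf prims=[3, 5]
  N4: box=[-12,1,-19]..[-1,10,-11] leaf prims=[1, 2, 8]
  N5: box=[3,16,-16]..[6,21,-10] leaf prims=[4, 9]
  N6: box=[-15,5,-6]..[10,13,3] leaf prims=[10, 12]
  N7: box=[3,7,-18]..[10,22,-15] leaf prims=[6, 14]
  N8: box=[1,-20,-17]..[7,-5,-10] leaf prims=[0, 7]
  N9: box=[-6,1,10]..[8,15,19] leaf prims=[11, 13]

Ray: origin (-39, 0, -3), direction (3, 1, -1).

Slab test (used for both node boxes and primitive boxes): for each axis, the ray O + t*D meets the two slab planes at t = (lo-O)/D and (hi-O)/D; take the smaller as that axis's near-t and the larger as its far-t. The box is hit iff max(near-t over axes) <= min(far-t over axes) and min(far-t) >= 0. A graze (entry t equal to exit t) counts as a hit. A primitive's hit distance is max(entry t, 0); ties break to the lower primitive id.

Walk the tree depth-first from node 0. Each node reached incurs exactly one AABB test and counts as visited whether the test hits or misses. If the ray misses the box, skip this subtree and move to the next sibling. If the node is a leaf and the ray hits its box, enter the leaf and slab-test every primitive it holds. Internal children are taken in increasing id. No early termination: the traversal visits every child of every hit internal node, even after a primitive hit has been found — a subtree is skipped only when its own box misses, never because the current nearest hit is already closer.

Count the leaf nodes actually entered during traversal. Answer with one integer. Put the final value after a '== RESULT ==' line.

Trace the traversal:
N0 x:[22/3,49/3] y:[-20,22] z:[-23,16] -> hit [22/3,16], descend [1, 2, 3, 4]
  N1 x:[40/3,49/3] y:[-20,22] z:[7,15] -> hit [40/3,15], descend [5, 7, 8]
    N5 x:[14,15] y:[16,21] z:[7,13] -> miss, prune
    N7 x:[14,49/3] y:[7,22] z:[12,15] -> hit [14,15] leaf, test {P6(miss), P14(miss)}
    N8 x:[40/3,46/3] y:[-20,-5] z:[7,14] -> miss, prune
  N2 x:[8,49/3] y:[1,15] z:[-22,3] -> miss, prune
  N3 x:[22/3,31/3] y:[-14,-7] z:[-23,1] -> miss, prune
  N4 x:[9,38/3] y:[1,10] z:[8,16] -> hit [9,10] leaf, test {P1(miss), P2(miss), P8(miss)}

order=[0, 1, 5, 7, 8, 2, 3, 4]  |boxes|=8  |leaves|=2  hit=miss

== RESULT ==
2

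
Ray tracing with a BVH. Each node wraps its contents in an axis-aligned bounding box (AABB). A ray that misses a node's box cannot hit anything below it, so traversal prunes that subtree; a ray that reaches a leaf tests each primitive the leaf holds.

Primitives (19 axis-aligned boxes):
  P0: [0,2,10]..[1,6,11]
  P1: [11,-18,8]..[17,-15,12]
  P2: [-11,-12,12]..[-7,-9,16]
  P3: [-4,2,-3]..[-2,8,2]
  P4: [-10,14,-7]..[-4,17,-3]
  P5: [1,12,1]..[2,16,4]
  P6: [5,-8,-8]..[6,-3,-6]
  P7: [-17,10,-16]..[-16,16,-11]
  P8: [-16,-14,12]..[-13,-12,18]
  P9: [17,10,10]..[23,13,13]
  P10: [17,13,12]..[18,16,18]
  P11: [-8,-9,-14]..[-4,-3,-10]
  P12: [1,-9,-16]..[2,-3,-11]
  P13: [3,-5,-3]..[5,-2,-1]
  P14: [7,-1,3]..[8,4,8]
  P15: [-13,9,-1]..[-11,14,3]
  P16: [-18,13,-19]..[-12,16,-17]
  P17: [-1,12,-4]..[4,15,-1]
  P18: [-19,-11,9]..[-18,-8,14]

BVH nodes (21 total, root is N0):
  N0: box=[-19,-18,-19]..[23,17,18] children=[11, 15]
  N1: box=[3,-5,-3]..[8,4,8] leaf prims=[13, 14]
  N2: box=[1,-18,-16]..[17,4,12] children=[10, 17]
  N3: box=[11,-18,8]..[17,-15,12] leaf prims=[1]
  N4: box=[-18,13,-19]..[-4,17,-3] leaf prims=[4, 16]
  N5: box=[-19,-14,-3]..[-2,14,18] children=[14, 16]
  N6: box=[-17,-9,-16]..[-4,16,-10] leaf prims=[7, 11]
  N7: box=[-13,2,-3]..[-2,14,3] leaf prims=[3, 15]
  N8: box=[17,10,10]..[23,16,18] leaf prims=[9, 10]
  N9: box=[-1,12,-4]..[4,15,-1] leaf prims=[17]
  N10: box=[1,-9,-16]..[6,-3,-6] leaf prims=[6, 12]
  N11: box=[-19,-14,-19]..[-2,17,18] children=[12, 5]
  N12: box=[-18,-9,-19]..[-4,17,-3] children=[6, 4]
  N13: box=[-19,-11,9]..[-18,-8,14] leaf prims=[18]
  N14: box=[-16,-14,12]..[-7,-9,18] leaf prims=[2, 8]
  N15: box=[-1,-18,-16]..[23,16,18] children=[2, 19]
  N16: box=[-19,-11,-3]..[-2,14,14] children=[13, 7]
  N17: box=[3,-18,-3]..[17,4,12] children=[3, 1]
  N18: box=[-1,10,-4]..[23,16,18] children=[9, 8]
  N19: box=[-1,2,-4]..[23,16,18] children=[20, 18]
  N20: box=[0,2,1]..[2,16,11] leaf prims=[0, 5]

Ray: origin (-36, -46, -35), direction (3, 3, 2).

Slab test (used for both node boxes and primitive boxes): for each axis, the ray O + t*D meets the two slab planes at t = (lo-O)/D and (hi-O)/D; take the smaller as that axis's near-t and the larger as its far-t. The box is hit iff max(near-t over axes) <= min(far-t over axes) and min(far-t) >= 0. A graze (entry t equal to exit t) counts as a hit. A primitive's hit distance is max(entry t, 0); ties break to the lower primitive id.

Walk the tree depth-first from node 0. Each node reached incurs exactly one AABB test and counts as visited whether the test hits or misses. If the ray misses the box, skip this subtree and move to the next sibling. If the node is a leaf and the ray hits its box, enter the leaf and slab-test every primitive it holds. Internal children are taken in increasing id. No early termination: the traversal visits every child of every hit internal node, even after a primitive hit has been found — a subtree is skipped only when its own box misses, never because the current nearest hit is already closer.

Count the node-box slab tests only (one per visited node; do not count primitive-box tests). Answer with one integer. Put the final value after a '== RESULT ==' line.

Walk:
N0 x:[17/3,59/3] y:[28/3,21] z:[8,53/2] -> hit [28/3,59/3], descend [11, 15]
  N11 x:[17/3,34/3] y:[32/3,21] z:[8,53/2] -> hit [32/3,34/3], descend [5, 12]
    N5 x:[17/3,34/3] y:[32/3,20] z:[16,53/2] -> miss, prune
    N12 x:[6,32/3] y:[37/3,21] z:[8,16] -> miss, prune
  N15 x:[35/3,59/3] y:[28/3,62/3] z:[19/2,53/2] -> hit [35/3,59/3], descend [2, 19]
    N2 x:[37/3,53/3] y:[28/3,50/3] z:[19/2,47/2] -> hit [37/3,50/3], descend [10, 17]
      N10 x:[37/3,14] y:[37/3,43/3] z:[19/2,29/2] -> hit [37/3,14] leaf, test {P6@t=41/3, P12(miss)}
      N17 x:[13,53/3] y:[28/3,50/3] z:[16,47/2] -> hit [16,50/3], descend [1, 3]
        N1 x:[13,44/3] y:[41/3,50/3] z:[16,43/2] -> miss, prune
        N3 x:[47/3,53/3] y:[28/3,31/3] z:[43/2,47/2] -> miss, prune
    N19 x:[35/3,59/3] y:[16,62/3] z:[31/2,53/2] -> hit [16,59/3], descend [18, 20]
      N18 x:[35/3,59/3] y:[56/3,62/3] z:[31/2,53/2] -> hit [56/3,59/3], descend [8, 9]
        N8 x:[53/3,59/3] y:[56/3,62/3] z:[45/2,53/2] -> miss, prune
        N9 x:[35/3,40/3] y:[58/3,61/3] z:[31/2,17] -> miss, prune
      N20 x:[12,38/3] y:[16,62/3] z:[18,23] -> miss, prune

Visited [0, 11, 5, 12, 15, 2, 10, 17, 1, 3, 19, 18, 8, 9, 20]. Tests: 15 box, 1 leaf. Nearest: P6.

== RESULT ==
15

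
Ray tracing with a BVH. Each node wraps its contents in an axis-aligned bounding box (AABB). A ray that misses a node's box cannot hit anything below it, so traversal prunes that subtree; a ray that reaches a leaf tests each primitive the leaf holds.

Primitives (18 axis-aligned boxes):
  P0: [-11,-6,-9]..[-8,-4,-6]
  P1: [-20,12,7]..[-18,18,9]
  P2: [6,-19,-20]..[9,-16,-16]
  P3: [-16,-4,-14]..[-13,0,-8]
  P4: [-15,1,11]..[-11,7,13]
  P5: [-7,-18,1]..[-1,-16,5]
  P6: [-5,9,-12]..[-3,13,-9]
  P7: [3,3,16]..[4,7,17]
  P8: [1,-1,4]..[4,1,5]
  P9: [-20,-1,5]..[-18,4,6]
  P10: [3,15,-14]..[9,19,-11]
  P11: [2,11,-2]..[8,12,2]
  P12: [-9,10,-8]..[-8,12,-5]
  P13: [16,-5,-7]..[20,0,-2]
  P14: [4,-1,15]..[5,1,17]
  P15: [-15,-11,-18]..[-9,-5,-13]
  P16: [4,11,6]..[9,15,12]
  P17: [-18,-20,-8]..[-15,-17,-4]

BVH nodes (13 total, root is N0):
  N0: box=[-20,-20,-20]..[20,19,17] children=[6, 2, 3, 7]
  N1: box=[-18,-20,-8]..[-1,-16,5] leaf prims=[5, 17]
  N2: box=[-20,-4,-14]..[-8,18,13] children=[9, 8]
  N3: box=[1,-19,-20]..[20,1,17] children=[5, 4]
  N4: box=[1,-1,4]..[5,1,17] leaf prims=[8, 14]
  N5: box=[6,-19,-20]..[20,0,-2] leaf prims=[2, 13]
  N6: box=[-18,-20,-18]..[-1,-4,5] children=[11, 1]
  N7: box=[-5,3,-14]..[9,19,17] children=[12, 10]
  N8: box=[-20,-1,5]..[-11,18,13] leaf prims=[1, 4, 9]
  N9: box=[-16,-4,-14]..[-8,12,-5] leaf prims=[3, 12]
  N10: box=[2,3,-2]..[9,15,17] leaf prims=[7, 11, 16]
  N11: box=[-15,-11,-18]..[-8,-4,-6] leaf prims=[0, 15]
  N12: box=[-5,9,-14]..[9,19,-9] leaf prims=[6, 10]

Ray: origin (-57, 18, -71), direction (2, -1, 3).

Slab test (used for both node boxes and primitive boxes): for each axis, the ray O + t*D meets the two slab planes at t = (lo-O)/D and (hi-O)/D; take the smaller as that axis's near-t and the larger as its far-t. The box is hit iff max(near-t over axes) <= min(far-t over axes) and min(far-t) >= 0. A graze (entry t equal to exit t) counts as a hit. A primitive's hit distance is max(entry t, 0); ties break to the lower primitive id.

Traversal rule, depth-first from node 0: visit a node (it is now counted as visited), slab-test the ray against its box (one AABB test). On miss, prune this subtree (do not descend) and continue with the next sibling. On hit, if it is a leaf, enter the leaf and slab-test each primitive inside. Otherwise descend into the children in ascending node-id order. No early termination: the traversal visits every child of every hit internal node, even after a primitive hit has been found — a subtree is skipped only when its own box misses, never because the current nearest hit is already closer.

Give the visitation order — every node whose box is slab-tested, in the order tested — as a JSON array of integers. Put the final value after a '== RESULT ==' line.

Traverse from the root:
N0 x:[37/2,77/2] y:[-1,38] z:[17,88/3] -> hit [37/2,88/3], descend [2, 3, 6, 7]
  N2 x:[37/2,49/2] y:[0,22] z:[19,28] -> hit [19,22], descend [8, 9]
    N8 x:[37/2,23] y:[0,19] z:[76/3,28] -> miss, prune
    N9 x:[41/2,49/2] y:[6,22] z:[19,22] -> hit [41/2,22] leaf, test {P3@t=41/2, P12(miss)}
  N3 x:[29,77/2] y:[17,37] z:[17,88/3] -> hit [29,88/3], descend [4, 5]
    N4 x:[29,31] y:[17,19] z:[25,88/3] -> miss, prune
    N5 x:[63/2,77/2] y:[18,37] z:[17,23] -> miss, prune
  N6 x:[39/2,28] y:[22,38] z:[53/3,76/3] -> hit [22,76/3], descend [1, 11]
    N1 x:[39/2,28] y:[34,38] z:[21,76/3] -> miss, prune
    N11 x:[21,49/2] y:[22,29] z:[53/3,65/3] -> miss, prune
  N7 x:[26,33] y:[-1,15] z:[19,88/3] -> miss, prune

order=[0, 2, 8, 9, 3, 4, 5, 6, 1, 11, 7]  |boxes|=11  |leaves|=1  hit=P3

== RESULT ==
[0, 2, 8, 9, 3, 4, 5, 6, 1, 11, 7]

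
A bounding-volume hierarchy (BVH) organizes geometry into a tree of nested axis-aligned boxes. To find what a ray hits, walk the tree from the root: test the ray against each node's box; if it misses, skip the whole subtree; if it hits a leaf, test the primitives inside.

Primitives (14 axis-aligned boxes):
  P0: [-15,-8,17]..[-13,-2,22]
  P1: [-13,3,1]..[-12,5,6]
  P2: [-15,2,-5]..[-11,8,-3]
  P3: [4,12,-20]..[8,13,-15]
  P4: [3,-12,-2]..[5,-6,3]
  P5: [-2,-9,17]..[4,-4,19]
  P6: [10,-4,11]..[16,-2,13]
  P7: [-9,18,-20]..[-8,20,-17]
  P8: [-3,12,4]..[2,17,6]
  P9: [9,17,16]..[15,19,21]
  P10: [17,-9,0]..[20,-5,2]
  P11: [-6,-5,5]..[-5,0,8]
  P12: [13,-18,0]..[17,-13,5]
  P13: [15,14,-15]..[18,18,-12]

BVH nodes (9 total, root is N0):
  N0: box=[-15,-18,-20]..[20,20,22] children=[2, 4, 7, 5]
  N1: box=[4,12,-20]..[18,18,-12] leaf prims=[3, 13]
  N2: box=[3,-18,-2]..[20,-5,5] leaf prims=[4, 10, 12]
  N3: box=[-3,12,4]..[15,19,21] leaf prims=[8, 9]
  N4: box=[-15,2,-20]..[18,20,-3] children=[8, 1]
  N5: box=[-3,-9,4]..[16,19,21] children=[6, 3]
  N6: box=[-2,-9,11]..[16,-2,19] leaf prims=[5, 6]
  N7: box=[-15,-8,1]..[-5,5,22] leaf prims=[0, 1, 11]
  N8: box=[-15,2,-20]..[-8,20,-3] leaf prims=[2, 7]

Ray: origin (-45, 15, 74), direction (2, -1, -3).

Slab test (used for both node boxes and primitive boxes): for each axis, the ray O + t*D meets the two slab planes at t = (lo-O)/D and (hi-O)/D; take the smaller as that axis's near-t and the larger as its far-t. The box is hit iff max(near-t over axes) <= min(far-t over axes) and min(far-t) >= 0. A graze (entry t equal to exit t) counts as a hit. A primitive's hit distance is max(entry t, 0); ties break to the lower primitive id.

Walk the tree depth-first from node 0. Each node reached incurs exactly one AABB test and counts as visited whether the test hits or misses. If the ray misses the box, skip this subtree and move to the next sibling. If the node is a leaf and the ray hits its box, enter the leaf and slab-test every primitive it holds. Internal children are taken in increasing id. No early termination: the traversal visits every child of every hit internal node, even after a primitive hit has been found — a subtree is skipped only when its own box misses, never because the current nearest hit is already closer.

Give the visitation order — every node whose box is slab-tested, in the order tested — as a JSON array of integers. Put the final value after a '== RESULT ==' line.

Traverse from the root:
N0 x:[15,65/2] y:[-5,33] z:[52/3,94/3] -> hit [52/3,94/3], descend [2, 4, 5, 7]
  N2 x:[24,65/2] y:[20,33] z:[23,76/3] -> hit [24,76/3] leaf, test {P4@t=24, P10(miss), P12(miss)}
  N4 x:[15,63/2] y:[-5,13] z:[77/3,94/3] -> miss, prune
  N5 x:[21,61/2] y:[-4,24] z:[53/3,70/3] -> hit [21,70/3], descend [3, 6]
    N3 x:[21,30] y:[-4,3] z:[53/3,70/3] -> miss, prune
    N6 x:[43/2,61/2] y:[17,24] z:[55/3,21] -> miss, prune
  N7 x:[15,20] y:[10,23] z:[52/3,73/3] -> hit [52/3,20] leaf, test {P0(miss), P1(miss), P11(miss)}

order=[0, 2, 4, 5, 3, 6, 7]  |boxes|=7  |leaves|=2  hit=P4

== RESULT ==
[0, 2, 4, 5, 3, 6, 7]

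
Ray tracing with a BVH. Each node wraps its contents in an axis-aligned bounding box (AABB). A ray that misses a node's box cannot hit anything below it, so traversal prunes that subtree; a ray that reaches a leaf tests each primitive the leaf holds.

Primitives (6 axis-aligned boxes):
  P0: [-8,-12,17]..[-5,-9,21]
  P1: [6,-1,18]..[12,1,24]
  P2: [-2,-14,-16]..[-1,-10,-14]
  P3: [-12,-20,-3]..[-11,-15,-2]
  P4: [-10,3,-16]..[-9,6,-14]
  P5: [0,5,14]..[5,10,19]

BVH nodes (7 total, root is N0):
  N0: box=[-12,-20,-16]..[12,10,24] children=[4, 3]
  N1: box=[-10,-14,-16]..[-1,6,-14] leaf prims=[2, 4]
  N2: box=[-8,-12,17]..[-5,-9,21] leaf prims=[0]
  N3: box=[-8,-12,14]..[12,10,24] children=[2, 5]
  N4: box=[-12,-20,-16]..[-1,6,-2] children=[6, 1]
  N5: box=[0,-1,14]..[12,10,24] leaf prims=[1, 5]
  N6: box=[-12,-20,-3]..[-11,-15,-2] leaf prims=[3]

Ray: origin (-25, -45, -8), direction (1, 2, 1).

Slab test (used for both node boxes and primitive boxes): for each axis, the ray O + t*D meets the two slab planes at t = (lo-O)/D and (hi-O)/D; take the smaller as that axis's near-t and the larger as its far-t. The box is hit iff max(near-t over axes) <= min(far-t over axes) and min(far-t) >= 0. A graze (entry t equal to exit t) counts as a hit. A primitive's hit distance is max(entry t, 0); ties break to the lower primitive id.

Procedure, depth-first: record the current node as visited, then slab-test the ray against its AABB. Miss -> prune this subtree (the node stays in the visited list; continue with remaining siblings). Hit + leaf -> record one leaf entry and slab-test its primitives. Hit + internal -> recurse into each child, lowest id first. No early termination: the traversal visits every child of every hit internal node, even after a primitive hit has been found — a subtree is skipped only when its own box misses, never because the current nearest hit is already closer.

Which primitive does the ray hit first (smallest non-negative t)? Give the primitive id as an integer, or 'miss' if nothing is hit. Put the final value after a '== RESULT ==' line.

Trace the traversal:
N0 x:[13,37] y:[25/2,55/2] z:[-8,32] -> hit [13,55/2], descend [3, 4]
  N3 x:[17,37] y:[33/2,55/2] z:[22,32] -> hit [22,55/2], descend [2, 5]
    N2 x:[17,20] y:[33/2,18] z:[25,29] -> miss, prune
    N5 x:[25,37] y:[22,55/2] z:[22,32] -> hit [25,55/2] leaf, test {P1(miss), P5@t=25}
  N4 x:[13,24] y:[25/2,51/2] z:[-8,6] -> miss, prune

Visited [0, 3, 2, 5, 4]. Tests: 5 box, 1 leaf. Nearest: P5.

== RESULT ==
5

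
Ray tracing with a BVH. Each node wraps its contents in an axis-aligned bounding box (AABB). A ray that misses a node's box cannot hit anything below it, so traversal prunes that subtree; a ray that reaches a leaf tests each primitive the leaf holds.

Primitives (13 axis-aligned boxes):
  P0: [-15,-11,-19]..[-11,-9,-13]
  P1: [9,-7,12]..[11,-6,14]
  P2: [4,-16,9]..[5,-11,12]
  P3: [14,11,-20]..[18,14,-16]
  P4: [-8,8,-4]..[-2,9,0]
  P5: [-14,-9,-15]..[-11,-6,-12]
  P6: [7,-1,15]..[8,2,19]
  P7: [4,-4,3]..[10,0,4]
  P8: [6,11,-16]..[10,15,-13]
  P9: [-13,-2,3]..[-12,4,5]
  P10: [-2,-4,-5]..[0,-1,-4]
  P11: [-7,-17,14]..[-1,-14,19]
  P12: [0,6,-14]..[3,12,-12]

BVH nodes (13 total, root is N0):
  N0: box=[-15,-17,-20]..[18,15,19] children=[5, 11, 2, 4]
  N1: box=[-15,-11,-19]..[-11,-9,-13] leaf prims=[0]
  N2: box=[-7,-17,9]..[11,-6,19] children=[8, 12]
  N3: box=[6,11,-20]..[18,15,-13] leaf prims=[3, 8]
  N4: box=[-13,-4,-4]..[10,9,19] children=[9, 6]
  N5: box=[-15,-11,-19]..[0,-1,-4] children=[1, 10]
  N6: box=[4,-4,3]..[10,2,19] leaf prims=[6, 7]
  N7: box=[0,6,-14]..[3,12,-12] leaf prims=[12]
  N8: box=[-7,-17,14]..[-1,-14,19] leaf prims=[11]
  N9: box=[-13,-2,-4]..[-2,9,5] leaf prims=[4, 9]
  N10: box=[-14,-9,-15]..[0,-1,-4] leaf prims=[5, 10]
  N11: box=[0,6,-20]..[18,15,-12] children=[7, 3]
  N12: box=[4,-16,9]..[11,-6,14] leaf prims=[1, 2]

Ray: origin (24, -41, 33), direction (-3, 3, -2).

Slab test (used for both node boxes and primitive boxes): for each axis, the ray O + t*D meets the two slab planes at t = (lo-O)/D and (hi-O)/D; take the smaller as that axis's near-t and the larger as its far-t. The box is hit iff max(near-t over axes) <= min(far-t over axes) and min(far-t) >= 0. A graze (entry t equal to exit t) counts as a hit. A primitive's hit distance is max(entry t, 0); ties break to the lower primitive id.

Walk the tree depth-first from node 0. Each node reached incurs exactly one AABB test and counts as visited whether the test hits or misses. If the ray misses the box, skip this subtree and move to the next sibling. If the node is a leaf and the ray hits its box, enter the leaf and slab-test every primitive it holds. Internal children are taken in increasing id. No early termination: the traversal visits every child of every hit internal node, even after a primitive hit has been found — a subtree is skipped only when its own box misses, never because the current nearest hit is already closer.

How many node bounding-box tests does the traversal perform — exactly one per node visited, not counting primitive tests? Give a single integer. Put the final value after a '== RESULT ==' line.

Walk:
N0 x:[2,13] y:[8,56/3] z:[7,53/2] -> hit [8,13], descend [2, 4, 5, 11]
  N2 x:[13/3,31/3] y:[8,35/3] z:[7,12] -> hit [8,31/3], descend [8, 12]
    N8 x:[25/3,31/3] y:[8,9] z:[7,19/2] -> hit [25/3,9] leaf, test {P11@t=25/3}
    N12 x:[13/3,20/3] y:[25/3,35/3] z:[19/2,12] -> miss, prune
  N4 x:[14/3,37/3] y:[37/3,50/3] z:[7,37/2] -> hit [37/3,37/3], descend [6, 9]
    N6 x:[14/3,20/3] y:[37/3,43/3] z:[7,15] -> miss, prune
    N9 x:[26/3,37/3] y:[13,50/3] z:[14,37/2] -> miss, prune
  N5 x:[8,13] y:[10,40/3] z:[37/2,26] -> miss, prune
  N11 x:[2,8] y:[47/3,56/3] z:[45/2,53/2] -> miss, prune

order=[0, 2, 8, 12, 4, 6, 9, 5, 11]  |boxes|=9  |leaves|=1  hit=P11

== RESULT ==
9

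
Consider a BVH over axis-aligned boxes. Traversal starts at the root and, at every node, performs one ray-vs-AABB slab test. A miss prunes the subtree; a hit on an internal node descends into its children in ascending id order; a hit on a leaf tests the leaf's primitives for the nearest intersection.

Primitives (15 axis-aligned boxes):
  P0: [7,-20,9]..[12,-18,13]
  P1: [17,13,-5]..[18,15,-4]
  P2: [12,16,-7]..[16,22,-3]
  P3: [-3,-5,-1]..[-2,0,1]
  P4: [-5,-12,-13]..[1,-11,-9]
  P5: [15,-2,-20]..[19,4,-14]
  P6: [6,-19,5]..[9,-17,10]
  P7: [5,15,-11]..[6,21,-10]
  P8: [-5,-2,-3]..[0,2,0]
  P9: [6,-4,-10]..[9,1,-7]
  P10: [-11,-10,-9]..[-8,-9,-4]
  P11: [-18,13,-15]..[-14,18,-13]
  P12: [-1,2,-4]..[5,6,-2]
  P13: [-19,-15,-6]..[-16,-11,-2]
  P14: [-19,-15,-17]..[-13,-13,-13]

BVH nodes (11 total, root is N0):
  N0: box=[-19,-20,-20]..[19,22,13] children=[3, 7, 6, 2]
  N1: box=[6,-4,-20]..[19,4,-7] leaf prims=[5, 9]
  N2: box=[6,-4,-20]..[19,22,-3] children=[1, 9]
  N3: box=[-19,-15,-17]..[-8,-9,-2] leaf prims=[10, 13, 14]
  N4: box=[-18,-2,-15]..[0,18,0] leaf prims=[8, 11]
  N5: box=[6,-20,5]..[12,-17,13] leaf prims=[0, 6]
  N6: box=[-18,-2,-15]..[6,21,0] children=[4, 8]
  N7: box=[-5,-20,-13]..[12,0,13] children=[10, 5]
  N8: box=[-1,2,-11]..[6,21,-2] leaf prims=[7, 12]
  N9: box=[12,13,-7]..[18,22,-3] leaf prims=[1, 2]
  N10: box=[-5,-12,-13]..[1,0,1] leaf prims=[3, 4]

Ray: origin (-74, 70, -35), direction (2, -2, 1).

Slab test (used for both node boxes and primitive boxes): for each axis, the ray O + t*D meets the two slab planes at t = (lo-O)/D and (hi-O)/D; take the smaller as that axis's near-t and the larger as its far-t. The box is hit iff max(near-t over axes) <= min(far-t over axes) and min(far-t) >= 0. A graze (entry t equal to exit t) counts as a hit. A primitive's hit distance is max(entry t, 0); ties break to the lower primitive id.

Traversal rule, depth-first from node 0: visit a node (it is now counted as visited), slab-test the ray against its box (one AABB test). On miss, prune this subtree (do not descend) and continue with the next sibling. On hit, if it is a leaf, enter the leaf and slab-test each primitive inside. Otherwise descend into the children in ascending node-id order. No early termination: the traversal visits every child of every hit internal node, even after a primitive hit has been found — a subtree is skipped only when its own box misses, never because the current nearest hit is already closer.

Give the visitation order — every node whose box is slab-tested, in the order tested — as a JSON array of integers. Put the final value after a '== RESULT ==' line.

Walk:
N0 x:[55/2,93/2] y:[24,45] z:[15,48] -> hit [55/2,45], descend [2, 3, 6, 7]
  N2 x:[40,93/2] y:[24,37] z:[15,32] -> miss, prune
  N3 x:[55/2,33] y:[79/2,85/2] z:[18,33] -> miss, prune
  N6 x:[28,40] y:[49/2,36] z:[20,35] -> hit [28,35], descend [4, 8]
    N4 x:[28,37] y:[26,36] z:[20,35] -> hit [28,35] leaf, test {P8@t=69/2, P11(miss)}
    N8 x:[73/2,40] y:[49/2,34] z:[24,33] -> miss, prune
  N7 x:[69/2,43] y:[35,45] z:[22,48] -> hit [35,43], descend [5, 10]
    N5 x:[40,43] y:[87/2,45] z:[40,48] -> miss, prune
    N10 x:[69/2,75/2] y:[35,41] z:[22,36] -> hit [35,36] leaf, test {P3@t=71/2, P4(miss)}

9 AABB tests over nodes [0, 2, 3, 6, 4, 8, 7, 5, 10]; 2 leaves entered; closest P8.

== RESULT ==
[0, 2, 3, 6, 4, 8, 7, 5, 10]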